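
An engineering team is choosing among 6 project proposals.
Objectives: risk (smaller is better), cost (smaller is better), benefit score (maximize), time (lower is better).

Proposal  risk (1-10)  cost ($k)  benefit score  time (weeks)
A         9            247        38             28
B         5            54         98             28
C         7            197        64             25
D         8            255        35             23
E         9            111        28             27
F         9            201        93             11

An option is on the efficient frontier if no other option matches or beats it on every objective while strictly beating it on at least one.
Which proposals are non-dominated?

A: dominated by B (risk 5≤9, cost 54≤247, benefit score 98≥38, time 28≤28).
B: not dominated (best risk).
C: not dominated.
D: not dominated.
E: not dominated.
F: not dominated (best time).

B, C, D, E, F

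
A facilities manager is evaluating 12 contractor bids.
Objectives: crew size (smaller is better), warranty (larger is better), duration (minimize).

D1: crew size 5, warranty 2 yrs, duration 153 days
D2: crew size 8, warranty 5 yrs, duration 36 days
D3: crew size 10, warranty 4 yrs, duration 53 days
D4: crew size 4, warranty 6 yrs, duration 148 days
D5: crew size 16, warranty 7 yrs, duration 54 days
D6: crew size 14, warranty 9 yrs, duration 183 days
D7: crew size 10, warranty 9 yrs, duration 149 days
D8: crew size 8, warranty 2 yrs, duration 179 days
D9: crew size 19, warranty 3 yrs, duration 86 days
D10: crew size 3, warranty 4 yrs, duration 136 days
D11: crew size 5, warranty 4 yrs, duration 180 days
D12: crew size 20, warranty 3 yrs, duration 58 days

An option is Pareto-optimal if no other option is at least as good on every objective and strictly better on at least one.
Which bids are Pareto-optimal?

D2, D4, D5, D7, D10

D1: dominated by D4 (crew size 4≤5, warranty 6≥2, duration 148≤153).
D2: not dominated (best duration).
D3: dominated by D2 (crew size 8≤10, warranty 5≥4, duration 36≤53).
D4: not dominated.
D5: not dominated.
D6: dominated by D7 (crew size 10≤14, warranty 9≥9, duration 149≤183).
D7: not dominated.
D8: dominated by D1 (crew size 5≤8, warranty 2≥2, duration 153≤179).
D9: dominated by D2 (crew size 8≤19, warranty 5≥3, duration 36≤86).
D10: not dominated (best crew size).
D11: dominated by D4 (crew size 4≤5, warranty 6≥4, duration 148≤180).
D12: dominated by D2 (crew size 8≤20, warranty 5≥3, duration 36≤58).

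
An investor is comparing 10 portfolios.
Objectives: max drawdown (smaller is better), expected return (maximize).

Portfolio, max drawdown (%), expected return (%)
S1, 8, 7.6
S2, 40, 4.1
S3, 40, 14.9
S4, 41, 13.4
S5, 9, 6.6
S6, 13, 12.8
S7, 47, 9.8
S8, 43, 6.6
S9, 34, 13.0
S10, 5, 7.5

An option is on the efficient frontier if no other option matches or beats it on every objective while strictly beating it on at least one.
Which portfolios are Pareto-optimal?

S1: not dominated.
S2: dominated by S1 (max drawdown 8≤40, expected return 7.6≥4.1).
S3: not dominated (best expected return).
S4: dominated by S3 (max drawdown 40≤41, expected return 14.9≥13.4).
S5: dominated by S1 (max drawdown 8≤9, expected return 7.6≥6.6).
S6: not dominated.
S7: dominated by S3 (max drawdown 40≤47, expected return 14.9≥9.8).
S8: dominated by S1 (max drawdown 8≤43, expected return 7.6≥6.6).
S9: not dominated.
S10: not dominated (best max drawdown).

S1, S3, S6, S9, S10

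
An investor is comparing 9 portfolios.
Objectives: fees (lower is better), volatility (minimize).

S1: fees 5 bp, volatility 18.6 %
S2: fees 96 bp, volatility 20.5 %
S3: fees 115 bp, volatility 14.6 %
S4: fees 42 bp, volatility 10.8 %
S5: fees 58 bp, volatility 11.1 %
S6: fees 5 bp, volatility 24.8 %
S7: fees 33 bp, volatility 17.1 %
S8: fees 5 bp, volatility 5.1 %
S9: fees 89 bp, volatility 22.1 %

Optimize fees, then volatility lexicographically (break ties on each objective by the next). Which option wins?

S8

First minimize fees: best is 5, kept {S1, S6, S8}.
Then minimize volatility: best is 5.1, kept {S8}.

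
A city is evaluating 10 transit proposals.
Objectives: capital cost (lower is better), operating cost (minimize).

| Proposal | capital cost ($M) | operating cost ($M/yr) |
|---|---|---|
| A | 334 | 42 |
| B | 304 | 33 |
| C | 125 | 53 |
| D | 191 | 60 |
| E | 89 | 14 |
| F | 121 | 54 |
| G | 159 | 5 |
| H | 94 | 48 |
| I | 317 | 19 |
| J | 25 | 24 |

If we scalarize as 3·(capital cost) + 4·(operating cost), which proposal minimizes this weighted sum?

J

A: 3·334 + 4·42 = 1170
B: 3·304 + 4·33 = 1044
C: 3·125 + 4·53 = 587
D: 3·191 + 4·60 = 813
E: 3·89 + 4·14 = 323
F: 3·121 + 4·54 = 579
G: 3·159 + 4·5 = 497
H: 3·94 + 4·48 = 474
I: 3·317 + 4·19 = 1027
J: 3·25 + 4·24 = 171
Lowest: J at 171.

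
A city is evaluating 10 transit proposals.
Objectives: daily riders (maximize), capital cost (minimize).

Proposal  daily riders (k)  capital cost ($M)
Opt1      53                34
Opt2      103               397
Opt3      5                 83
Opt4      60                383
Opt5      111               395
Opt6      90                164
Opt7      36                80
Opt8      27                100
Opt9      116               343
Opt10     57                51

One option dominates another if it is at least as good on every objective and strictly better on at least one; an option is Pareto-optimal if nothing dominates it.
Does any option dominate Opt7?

Yes

Opt1 vs Opt7: daily riders 53≥36, capital cost 34≤80 — Opt1 is at least as good on every objective and strictly better on at least one, so Opt1 dominates Opt7.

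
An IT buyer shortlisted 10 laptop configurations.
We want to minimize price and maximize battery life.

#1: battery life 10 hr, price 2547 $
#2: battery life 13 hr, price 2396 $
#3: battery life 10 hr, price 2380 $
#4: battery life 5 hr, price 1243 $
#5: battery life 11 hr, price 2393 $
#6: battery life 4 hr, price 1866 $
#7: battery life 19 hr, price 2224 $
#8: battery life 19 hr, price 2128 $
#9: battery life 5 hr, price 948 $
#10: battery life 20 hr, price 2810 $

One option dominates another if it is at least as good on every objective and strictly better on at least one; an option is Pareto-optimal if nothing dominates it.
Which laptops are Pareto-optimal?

#8, #9, #10

#1: dominated by #2 (battery life 13≥10, price 2396≤2547).
#2: dominated by #7 (battery life 19≥13, price 2224≤2396).
#3: dominated by #7 (battery life 19≥10, price 2224≤2380).
#4: dominated by #9 (battery life 5≥5, price 948≤1243).
#5: dominated by #7 (battery life 19≥11, price 2224≤2393).
#6: dominated by #4 (battery life 5≥4, price 1243≤1866).
#7: dominated by #8 (battery life 19≥19, price 2128≤2224).
#8: not dominated.
#9: not dominated (best price).
#10: not dominated (best battery life).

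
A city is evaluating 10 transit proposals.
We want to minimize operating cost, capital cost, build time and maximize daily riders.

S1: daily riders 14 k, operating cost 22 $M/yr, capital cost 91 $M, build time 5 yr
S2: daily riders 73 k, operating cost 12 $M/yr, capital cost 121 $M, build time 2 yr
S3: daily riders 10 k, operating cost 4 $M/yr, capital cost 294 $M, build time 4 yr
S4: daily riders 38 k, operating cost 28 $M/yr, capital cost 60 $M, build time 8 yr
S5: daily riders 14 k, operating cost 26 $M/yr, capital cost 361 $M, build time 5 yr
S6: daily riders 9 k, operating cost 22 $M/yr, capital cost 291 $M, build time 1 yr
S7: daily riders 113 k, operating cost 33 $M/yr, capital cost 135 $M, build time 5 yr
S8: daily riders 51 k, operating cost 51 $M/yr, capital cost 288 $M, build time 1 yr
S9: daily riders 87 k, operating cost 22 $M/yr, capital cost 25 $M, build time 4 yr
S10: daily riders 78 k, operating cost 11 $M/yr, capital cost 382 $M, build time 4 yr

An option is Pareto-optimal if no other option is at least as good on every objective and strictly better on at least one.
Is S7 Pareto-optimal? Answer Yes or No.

S1: worse on daily riders (14 vs 113).
S2: worse on daily riders (73 vs 113).
S3: worse on daily riders (10 vs 113).
S4: worse on daily riders (38 vs 113).
S5: worse on daily riders (14 vs 113).
S6: worse on daily riders (9 vs 113).
S8: worse on daily riders (51 vs 113).
S9: worse on daily riders (87 vs 113).
S10: worse on daily riders (78 vs 113).
No option is at least as good as S7 on every objective and strictly better on one.

Yes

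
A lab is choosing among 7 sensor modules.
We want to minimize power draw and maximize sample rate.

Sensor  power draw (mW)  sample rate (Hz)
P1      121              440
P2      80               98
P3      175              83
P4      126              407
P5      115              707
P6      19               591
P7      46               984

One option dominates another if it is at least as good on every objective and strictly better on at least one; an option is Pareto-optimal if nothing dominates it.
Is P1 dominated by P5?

P5 vs P1: power draw 115≤121, sample rate 707≥440 — P5 is at least as good on every objective with at least one strict improvement.

Yes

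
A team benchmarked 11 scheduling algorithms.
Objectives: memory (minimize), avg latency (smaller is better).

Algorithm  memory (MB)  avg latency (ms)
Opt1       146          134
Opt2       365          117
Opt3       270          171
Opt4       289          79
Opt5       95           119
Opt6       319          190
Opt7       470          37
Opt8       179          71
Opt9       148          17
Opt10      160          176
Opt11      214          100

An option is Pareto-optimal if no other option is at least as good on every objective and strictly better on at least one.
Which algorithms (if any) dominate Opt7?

Opt9

Opt9: memory 148≤470, avg latency 17≤37 — dominates Opt7.
Others (Opt1, Opt2, Opt3, Opt4, Opt5, Opt6, Opt8, Opt10, Opt11) are each worse than Opt7 on at least one objective.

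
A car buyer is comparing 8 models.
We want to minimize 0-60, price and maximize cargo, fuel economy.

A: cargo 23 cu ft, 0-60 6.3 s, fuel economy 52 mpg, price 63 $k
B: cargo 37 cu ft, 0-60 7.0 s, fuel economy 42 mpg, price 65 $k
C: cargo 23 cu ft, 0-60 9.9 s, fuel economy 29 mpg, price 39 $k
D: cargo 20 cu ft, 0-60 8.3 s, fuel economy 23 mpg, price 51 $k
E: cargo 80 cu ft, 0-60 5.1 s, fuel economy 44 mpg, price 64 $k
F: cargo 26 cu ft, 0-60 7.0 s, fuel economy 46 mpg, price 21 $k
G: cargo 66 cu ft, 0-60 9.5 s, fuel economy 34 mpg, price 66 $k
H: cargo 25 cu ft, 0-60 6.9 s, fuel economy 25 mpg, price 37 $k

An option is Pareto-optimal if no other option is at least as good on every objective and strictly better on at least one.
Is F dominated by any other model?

No

A: worse on cargo (23 vs 26).
B: worse on fuel economy (42 vs 46).
C: worse on cargo (23 vs 26).
D: worse on cargo (20 vs 26).
E: worse on fuel economy (44 vs 46).
G: worse on 0-60 (9.5 vs 7.0).
H: worse on cargo (25 vs 26).
No option is at least as good as F on every objective and strictly better on one.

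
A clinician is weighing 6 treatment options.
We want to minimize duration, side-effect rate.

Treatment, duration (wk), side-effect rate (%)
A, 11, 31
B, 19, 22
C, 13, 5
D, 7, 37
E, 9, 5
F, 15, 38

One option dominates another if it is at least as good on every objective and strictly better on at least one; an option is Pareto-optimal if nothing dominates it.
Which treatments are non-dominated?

D, E

A: dominated by E (duration 9≤11, side-effect rate 5≤31).
B: dominated by C (duration 13≤19, side-effect rate 5≤22).
C: dominated by E (duration 9≤13, side-effect rate 5≤5).
D: not dominated (best duration).
E: not dominated.
F: dominated by A (duration 11≤15, side-effect rate 31≤38).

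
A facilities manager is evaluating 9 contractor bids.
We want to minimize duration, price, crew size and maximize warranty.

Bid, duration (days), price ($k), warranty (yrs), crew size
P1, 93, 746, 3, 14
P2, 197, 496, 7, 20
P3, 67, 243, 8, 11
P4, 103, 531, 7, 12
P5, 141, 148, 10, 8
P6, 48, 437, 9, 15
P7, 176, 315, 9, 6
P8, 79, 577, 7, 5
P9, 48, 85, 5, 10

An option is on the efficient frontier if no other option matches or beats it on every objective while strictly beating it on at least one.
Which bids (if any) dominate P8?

none

P1: worse on duration (93 vs 79).
P2: worse on duration (197 vs 79).
P3: worse on crew size (11 vs 5).
P4: worse on duration (103 vs 79).
P5: worse on duration (141 vs 79).
P6: worse on crew size (15 vs 5).
P7: worse on duration (176 vs 79).
P9: worse on warranty (5 vs 7).
No option dominates P8.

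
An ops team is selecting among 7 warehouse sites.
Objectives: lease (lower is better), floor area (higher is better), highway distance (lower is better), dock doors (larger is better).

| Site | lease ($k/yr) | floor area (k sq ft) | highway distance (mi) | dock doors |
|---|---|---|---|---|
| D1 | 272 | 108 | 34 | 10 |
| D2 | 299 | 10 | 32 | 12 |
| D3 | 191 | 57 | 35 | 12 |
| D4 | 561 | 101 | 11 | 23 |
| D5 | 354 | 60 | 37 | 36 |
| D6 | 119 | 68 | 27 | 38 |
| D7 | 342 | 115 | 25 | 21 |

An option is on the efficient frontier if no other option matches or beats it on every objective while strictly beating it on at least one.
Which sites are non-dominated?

D1, D4, D6, D7

D1: not dominated.
D2: dominated by D6 (lease 119≤299, floor area 68≥10, highway distance 27≤32, dock doors 38≥12).
D3: dominated by D6 (lease 119≤191, floor area 68≥57, highway distance 27≤35, dock doors 38≥12).
D4: not dominated (best highway distance).
D5: dominated by D6 (lease 119≤354, floor area 68≥60, highway distance 27≤37, dock doors 38≥36).
D6: not dominated (best lease).
D7: not dominated (best floor area).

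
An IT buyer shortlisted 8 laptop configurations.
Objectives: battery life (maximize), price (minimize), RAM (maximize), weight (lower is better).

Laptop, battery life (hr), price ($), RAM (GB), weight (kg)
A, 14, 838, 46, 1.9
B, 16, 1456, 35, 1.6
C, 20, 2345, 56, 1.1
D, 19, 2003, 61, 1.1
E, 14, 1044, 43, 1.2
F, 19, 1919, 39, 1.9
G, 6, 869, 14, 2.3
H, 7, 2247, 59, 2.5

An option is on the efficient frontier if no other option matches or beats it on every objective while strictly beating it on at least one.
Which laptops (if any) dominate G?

A: battery life 14≥6, price 838≤869, RAM 46≥14, weight 1.9≤2.3 — dominates G.
Others (B, C, D, E, F, H) are each worse than G on at least one objective.

A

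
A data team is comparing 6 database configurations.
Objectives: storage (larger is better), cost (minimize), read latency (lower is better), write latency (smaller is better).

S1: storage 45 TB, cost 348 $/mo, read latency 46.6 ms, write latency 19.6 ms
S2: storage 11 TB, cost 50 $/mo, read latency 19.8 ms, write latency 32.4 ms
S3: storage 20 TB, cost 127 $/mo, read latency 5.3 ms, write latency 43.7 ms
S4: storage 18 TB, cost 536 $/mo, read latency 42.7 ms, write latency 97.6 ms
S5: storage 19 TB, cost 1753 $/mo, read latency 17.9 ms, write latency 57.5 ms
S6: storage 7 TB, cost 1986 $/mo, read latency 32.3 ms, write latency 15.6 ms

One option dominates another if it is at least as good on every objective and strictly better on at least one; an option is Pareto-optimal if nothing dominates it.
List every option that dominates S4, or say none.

S3: storage 20≥18, cost 127≤536, read latency 5.3≤42.7, write latency 43.7≤97.6 — dominates S4.
Others (S1, S2, S5, S6) are each worse than S4 on at least one objective.

S3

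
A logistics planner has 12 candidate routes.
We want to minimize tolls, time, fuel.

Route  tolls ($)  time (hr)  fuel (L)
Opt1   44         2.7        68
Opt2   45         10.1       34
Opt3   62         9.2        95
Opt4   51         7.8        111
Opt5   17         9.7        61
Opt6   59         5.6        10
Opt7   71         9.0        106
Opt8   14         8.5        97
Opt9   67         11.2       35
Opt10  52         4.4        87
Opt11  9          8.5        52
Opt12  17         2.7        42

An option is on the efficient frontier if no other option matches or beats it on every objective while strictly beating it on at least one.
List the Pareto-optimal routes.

Opt2, Opt6, Opt11, Opt12

Opt1: dominated by Opt12 (tolls 17≤44, time 2.7≤2.7, fuel 42≤68).
Opt2: not dominated.
Opt3: dominated by Opt1 (tolls 44≤62, time 2.7≤9.2, fuel 68≤95).
Opt4: dominated by Opt1 (tolls 44≤51, time 2.7≤7.8, fuel 68≤111).
Opt5: dominated by Opt11 (tolls 9≤17, time 8.5≤9.7, fuel 52≤61).
Opt6: not dominated (best fuel).
Opt7: dominated by Opt1 (tolls 44≤71, time 2.7≤9.0, fuel 68≤106).
Opt8: dominated by Opt11 (tolls 9≤14, time 8.5≤8.5, fuel 52≤97).
Opt9: dominated by Opt2 (tolls 45≤67, time 10.1≤11.2, fuel 34≤35).
Opt10: dominated by Opt1 (tolls 44≤52, time 2.7≤4.4, fuel 68≤87).
Opt11: not dominated (best tolls).
Opt12: not dominated.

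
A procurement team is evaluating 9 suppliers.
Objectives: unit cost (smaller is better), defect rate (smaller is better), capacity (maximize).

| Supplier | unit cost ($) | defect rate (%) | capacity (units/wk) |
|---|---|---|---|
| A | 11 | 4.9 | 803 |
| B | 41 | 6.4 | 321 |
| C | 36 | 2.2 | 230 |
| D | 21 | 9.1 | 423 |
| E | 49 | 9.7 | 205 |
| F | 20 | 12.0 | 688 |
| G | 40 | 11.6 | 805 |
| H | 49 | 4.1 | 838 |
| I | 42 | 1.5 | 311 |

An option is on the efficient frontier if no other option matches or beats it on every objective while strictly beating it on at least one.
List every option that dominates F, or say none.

A: unit cost 11≤20, defect rate 4.9≤12.0, capacity 803≥688 — dominates F.
Others (B, C, D, E, G, H, I) are each worse than F on at least one objective.

A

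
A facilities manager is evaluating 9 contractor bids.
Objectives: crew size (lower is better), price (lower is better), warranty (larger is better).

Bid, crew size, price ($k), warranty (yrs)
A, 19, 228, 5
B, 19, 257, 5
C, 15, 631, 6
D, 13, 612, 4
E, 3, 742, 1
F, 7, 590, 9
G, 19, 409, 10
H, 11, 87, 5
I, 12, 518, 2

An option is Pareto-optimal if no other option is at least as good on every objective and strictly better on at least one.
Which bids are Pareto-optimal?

A: dominated by H (crew size 11≤19, price 87≤228, warranty 5≥5).
B: dominated by A (crew size 19≤19, price 228≤257, warranty 5≥5).
C: dominated by F (crew size 7≤15, price 590≤631, warranty 9≥6).
D: dominated by F (crew size 7≤13, price 590≤612, warranty 9≥4).
E: not dominated (best crew size).
F: not dominated.
G: not dominated (best warranty).
H: not dominated (best price).
I: dominated by H (crew size 11≤12, price 87≤518, warranty 5≥2).

E, F, G, H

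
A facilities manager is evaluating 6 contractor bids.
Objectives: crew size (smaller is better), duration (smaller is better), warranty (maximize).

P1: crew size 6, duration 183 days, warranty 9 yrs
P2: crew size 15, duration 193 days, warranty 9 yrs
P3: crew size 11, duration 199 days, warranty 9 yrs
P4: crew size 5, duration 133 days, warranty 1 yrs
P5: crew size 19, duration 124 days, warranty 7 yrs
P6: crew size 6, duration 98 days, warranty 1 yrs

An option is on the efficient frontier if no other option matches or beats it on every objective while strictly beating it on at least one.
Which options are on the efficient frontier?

P1, P4, P5, P6

P1: not dominated.
P2: dominated by P1 (crew size 6≤15, duration 183≤193, warranty 9≥9).
P3: dominated by P1 (crew size 6≤11, duration 183≤199, warranty 9≥9).
P4: not dominated (best crew size).
P5: not dominated.
P6: not dominated (best duration).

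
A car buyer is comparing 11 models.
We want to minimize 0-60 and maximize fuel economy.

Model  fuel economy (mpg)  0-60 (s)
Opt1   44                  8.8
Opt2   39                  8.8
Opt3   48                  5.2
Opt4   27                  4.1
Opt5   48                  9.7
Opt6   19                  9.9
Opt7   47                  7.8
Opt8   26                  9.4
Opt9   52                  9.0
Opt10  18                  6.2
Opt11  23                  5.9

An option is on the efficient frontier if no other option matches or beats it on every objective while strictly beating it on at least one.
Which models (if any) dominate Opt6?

Opt1, Opt2, Opt3, Opt4, Opt5, Opt7, Opt8, Opt9, Opt11

Opt1: fuel economy 44≥19, 0-60 8.8≤9.9 — dominates Opt6.
Opt2: fuel economy 39≥19, 0-60 8.8≤9.9 — dominates Opt6.
Opt3: fuel economy 48≥19, 0-60 5.2≤9.9 — dominates Opt6.
Opt4: fuel economy 27≥19, 0-60 4.1≤9.9 — dominates Opt6.
Opt5: fuel economy 48≥19, 0-60 9.7≤9.9 — dominates Opt6.
Opt7: fuel economy 47≥19, 0-60 7.8≤9.9 — dominates Opt6.
Opt8: fuel economy 26≥19, 0-60 9.4≤9.9 — dominates Opt6.
Opt9: fuel economy 52≥19, 0-60 9.0≤9.9 — dominates Opt6.
Opt11: fuel economy 23≥19, 0-60 5.9≤9.9 — dominates Opt6.
Others (Opt10) are each worse than Opt6 on at least one objective.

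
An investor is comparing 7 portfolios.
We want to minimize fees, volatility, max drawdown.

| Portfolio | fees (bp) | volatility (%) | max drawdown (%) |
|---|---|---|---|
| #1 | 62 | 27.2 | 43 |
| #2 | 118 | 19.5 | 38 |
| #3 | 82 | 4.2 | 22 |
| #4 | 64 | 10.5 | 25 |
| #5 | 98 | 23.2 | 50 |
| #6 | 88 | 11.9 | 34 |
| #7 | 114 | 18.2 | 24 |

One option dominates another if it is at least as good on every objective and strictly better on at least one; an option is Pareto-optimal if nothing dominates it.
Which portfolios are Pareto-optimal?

#1, #3, #4

#1: not dominated (best fees).
#2: dominated by #3 (fees 82≤118, volatility 4.2≤19.5, max drawdown 22≤38).
#3: not dominated (best volatility).
#4: not dominated.
#5: dominated by #3 (fees 82≤98, volatility 4.2≤23.2, max drawdown 22≤50).
#6: dominated by #3 (fees 82≤88, volatility 4.2≤11.9, max drawdown 22≤34).
#7: dominated by #3 (fees 82≤114, volatility 4.2≤18.2, max drawdown 22≤24).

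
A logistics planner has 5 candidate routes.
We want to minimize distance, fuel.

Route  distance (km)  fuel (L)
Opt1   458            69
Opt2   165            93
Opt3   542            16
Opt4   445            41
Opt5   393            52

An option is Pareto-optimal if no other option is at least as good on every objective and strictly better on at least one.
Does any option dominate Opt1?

Opt4 vs Opt1: distance 445≤458, fuel 41≤69 — Opt4 is at least as good on every objective and strictly better on at least one, so Opt4 dominates Opt1.

Yes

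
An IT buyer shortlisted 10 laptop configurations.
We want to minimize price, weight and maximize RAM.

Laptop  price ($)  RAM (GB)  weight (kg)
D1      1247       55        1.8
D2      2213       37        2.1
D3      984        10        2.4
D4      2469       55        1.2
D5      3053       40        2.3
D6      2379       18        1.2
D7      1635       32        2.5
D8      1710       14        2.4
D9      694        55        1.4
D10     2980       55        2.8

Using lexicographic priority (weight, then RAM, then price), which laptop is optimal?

First minimize weight: best is 1.2, kept {D4, D6}.
Then maximize RAM: best is 55, kept {D4}.

D4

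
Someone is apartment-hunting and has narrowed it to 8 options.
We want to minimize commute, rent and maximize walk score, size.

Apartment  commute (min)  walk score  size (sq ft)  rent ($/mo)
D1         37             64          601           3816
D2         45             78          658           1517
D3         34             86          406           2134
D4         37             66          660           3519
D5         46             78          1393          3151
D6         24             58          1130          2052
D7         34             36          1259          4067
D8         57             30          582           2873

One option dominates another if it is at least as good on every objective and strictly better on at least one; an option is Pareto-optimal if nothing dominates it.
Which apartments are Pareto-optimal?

D1: dominated by D4 (commute 37≤37, walk score 66≥64, size 660≥601, rent 3519≤3816).
D2: not dominated (best rent).
D3: not dominated (best walk score).
D4: not dominated.
D5: not dominated (best size).
D6: not dominated (best commute).
D7: not dominated.
D8: dominated by D2 (commute 45≤57, walk score 78≥30, size 658≥582, rent 1517≤2873).

D2, D3, D4, D5, D6, D7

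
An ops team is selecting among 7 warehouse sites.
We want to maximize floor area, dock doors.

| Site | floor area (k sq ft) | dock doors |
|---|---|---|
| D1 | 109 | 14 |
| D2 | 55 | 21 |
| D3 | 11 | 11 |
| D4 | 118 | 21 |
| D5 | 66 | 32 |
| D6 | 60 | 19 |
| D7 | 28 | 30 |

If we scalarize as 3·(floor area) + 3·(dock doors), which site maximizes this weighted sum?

D4

D1: 3·109 + 3·14 = 369
D2: 3·55 + 3·21 = 228
D3: 3·11 + 3·11 = 66
D4: 3·118 + 3·21 = 417
D5: 3·66 + 3·32 = 294
D6: 3·60 + 3·19 = 237
D7: 3·28 + 3·30 = 174
Highest: D4 at 417.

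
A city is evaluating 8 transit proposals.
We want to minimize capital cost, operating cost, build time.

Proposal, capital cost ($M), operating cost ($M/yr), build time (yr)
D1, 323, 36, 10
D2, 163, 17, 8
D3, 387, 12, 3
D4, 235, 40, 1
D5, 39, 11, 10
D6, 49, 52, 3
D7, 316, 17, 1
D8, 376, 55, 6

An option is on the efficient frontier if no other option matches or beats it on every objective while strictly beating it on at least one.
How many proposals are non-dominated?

D1: dominated by D2 (capital cost 163≤323, operating cost 17≤36, build time 8≤10).
D2: not dominated.
D3: not dominated.
D4: not dominated.
D5: not dominated (best capital cost).
D6: not dominated.
D7: not dominated.
D8: dominated by D4 (capital cost 235≤376, operating cost 40≤55, build time 1≤6).
Pareto-optimal: D2, D3, D4, D5, D6, D7 → 6.

6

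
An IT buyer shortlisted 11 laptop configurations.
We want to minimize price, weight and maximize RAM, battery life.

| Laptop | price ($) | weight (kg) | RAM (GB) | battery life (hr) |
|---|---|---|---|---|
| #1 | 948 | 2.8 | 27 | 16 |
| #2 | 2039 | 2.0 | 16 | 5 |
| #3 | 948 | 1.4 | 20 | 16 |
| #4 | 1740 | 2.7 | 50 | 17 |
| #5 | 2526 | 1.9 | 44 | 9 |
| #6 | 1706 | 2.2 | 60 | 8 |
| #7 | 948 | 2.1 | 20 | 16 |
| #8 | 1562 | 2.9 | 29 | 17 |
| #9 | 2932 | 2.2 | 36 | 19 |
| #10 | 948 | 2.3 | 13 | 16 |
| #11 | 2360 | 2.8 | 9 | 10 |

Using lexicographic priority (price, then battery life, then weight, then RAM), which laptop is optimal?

#3

First minimize price: best is 948, kept {#1, #3, #7, #10}.
Then maximize battery life: best is 16, kept {#1, #3, #7, #10}.
Then minimize weight: best is 1.4, kept {#3}.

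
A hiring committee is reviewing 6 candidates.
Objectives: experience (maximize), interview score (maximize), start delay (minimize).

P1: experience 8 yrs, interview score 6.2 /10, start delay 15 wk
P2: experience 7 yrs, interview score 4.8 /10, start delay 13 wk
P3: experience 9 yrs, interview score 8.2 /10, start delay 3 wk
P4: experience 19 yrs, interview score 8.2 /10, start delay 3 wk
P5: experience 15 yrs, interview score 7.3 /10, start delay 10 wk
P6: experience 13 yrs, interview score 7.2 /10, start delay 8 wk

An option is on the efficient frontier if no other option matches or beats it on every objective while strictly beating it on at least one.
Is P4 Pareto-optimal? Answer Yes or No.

Yes

P1: worse on experience (8 vs 19).
P2: worse on experience (7 vs 19).
P3: worse on experience (9 vs 19).
P5: worse on experience (15 vs 19).
P6: worse on experience (13 vs 19).
No option is at least as good as P4 on every objective and strictly better on one.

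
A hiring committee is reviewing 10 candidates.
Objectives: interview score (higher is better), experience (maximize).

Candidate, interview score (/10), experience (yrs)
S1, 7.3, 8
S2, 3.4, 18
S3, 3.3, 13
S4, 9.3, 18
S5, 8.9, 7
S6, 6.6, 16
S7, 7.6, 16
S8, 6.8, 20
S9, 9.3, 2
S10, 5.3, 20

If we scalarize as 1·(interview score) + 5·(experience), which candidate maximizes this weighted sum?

S8

S1: 1·7.3 + 5·8 = 47.3
S2: 1·3.4 + 5·18 = 93.4
S3: 1·3.3 + 5·13 = 68.3
S4: 1·9.3 + 5·18 = 99.3
S5: 1·8.9 + 5·7 = 43.9
S6: 1·6.6 + 5·16 = 86.6
S7: 1·7.6 + 5·16 = 87.6
S8: 1·6.8 + 5·20 = 106.8
S9: 1·9.3 + 5·2 = 19.3
S10: 1·5.3 + 5·20 = 105.3
Highest: S8 at 106.8.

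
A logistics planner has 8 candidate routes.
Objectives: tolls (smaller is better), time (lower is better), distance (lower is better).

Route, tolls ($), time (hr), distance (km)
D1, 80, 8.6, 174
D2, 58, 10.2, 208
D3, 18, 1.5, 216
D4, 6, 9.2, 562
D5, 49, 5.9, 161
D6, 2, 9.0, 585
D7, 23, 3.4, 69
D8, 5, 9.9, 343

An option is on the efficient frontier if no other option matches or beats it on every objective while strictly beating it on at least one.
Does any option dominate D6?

D1: worse on tolls (80 vs 2).
D2: worse on tolls (58 vs 2).
D3: worse on tolls (18 vs 2).
D4: worse on tolls (6 vs 2).
D5: worse on tolls (49 vs 2).
D7: worse on tolls (23 vs 2).
D8: worse on tolls (5 vs 2).
No option is at least as good as D6 on every objective and strictly better on one.

No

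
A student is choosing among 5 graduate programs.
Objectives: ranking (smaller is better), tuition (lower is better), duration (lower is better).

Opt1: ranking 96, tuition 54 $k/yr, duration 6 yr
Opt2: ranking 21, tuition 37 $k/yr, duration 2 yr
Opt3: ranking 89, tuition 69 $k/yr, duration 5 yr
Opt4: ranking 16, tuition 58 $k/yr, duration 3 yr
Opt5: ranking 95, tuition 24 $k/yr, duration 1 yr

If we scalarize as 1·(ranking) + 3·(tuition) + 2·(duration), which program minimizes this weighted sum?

Opt1: 1·96 + 3·54 + 2·6 = 270
Opt2: 1·21 + 3·37 + 2·2 = 136
Opt3: 1·89 + 3·69 + 2·5 = 306
Opt4: 1·16 + 3·58 + 2·3 = 196
Opt5: 1·95 + 3·24 + 2·1 = 169
Lowest: Opt2 at 136.

Opt2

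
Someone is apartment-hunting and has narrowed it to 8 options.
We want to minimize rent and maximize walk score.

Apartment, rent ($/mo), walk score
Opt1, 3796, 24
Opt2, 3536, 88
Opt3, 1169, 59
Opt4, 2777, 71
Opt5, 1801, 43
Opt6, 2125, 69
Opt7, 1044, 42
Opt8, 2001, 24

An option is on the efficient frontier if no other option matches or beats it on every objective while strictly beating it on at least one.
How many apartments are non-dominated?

5

Opt1: dominated by Opt2 (rent 3536≤3796, walk score 88≥24).
Opt2: not dominated (best walk score).
Opt3: not dominated.
Opt4: not dominated.
Opt5: dominated by Opt3 (rent 1169≤1801, walk score 59≥43).
Opt6: not dominated.
Opt7: not dominated (best rent).
Opt8: dominated by Opt3 (rent 1169≤2001, walk score 59≥24).
Pareto-optimal: Opt2, Opt3, Opt4, Opt6, Opt7 → 5.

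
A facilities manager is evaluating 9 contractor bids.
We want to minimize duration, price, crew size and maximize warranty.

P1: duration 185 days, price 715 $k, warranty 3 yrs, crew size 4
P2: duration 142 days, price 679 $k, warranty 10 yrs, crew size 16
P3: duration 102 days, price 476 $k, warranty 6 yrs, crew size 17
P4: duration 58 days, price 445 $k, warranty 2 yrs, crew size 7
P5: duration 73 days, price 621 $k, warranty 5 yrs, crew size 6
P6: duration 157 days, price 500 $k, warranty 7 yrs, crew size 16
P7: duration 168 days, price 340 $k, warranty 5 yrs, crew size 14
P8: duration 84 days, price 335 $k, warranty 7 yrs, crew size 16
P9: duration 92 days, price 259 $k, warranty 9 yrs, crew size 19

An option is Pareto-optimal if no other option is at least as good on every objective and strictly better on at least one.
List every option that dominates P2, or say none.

P1: worse on duration (185 vs 142).
P3: worse on warranty (6 vs 10).
P4: worse on warranty (2 vs 10).
P5: worse on warranty (5 vs 10).
P6: worse on duration (157 vs 142).
P7: worse on duration (168 vs 142).
P8: worse on warranty (7 vs 10).
P9: worse on warranty (9 vs 10).
No option dominates P2.

none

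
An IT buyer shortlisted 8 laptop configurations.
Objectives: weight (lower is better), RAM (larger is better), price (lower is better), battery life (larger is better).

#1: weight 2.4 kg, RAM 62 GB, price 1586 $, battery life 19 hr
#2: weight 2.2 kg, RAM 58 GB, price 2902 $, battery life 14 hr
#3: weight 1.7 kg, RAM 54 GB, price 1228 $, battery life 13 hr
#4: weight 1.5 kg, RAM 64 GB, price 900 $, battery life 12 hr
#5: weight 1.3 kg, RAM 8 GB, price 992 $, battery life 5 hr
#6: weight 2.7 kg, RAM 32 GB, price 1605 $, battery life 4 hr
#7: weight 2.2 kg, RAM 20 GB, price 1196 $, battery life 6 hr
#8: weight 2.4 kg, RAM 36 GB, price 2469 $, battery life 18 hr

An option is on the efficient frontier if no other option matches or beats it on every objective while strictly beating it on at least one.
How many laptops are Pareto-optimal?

5

#1: not dominated (best battery life).
#2: not dominated.
#3: not dominated.
#4: not dominated (best RAM).
#5: not dominated (best weight).
#6: dominated by #1 (weight 2.4≤2.7, RAM 62≥32, price 1586≤1605, battery life 19≥4).
#7: dominated by #4 (weight 1.5≤2.2, RAM 64≥20, price 900≤1196, battery life 12≥6).
#8: dominated by #1 (weight 2.4≤2.4, RAM 62≥36, price 1586≤2469, battery life 19≥18).
Pareto-optimal: #1, #2, #3, #4, #5 → 5.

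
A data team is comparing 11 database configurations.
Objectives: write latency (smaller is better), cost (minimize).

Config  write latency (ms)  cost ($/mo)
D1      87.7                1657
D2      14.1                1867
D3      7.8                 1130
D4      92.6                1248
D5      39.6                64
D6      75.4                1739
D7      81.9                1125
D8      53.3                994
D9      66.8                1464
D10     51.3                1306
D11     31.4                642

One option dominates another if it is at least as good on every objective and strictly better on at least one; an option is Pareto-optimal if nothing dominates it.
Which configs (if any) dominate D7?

D5, D8, D11

D5: write latency 39.6≤81.9, cost 64≤1125 — dominates D7.
D8: write latency 53.3≤81.9, cost 994≤1125 — dominates D7.
D11: write latency 31.4≤81.9, cost 642≤1125 — dominates D7.
Others (D1, D2, D3, D4, D6, D9, D10) are each worse than D7 on at least one objective.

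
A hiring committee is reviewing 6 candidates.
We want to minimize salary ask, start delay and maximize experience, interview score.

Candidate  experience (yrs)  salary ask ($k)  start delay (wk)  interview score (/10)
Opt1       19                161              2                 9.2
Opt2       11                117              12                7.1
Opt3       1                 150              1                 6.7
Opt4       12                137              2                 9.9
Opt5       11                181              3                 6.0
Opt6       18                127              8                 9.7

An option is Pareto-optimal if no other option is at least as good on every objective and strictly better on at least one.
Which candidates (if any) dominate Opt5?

Opt1: experience 19≥11, salary ask 161≤181, start delay 2≤3, interview score 9.2≥6.0 — dominates Opt5.
Opt4: experience 12≥11, salary ask 137≤181, start delay 2≤3, interview score 9.9≥6.0 — dominates Opt5.
Others (Opt2, Opt3, Opt6) are each worse than Opt5 on at least one objective.

Opt1, Opt4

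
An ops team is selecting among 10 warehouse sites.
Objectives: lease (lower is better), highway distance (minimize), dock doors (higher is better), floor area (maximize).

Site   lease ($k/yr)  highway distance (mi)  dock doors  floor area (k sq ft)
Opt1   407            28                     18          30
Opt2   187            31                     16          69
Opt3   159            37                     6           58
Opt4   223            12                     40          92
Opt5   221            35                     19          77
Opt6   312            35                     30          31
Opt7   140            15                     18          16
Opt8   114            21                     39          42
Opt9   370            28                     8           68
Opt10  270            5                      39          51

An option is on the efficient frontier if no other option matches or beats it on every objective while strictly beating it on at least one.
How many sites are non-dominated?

Opt1: dominated by Opt4 (lease 223≤407, highway distance 12≤28, dock doors 40≥18, floor area 92≥30).
Opt2: not dominated.
Opt3: not dominated.
Opt4: not dominated (best dock doors).
Opt5: not dominated.
Opt6: dominated by Opt4 (lease 223≤312, highway distance 12≤35, dock doors 40≥30, floor area 92≥31).
Opt7: not dominated.
Opt8: not dominated (best lease).
Opt9: dominated by Opt4 (lease 223≤370, highway distance 12≤28, dock doors 40≥8, floor area 92≥68).
Opt10: not dominated (best highway distance).
Pareto-optimal: Opt2, Opt3, Opt4, Opt5, Opt7, Opt8, Opt10 → 7.

7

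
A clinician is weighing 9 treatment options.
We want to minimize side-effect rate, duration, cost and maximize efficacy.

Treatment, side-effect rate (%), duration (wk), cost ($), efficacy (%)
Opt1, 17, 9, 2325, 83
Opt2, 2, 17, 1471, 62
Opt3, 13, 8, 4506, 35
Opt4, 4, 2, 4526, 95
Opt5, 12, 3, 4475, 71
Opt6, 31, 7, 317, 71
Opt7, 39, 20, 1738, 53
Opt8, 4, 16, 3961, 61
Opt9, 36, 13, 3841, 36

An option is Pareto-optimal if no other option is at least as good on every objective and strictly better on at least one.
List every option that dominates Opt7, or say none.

Opt2, Opt6

Opt2: side-effect rate 2≤39, duration 17≤20, cost 1471≤1738, efficacy 62≥53 — dominates Opt7.
Opt6: side-effect rate 31≤39, duration 7≤20, cost 317≤1738, efficacy 71≥53 — dominates Opt7.
Others (Opt1, Opt3, Opt4, Opt5, Opt8, Opt9) are each worse than Opt7 on at least one objective.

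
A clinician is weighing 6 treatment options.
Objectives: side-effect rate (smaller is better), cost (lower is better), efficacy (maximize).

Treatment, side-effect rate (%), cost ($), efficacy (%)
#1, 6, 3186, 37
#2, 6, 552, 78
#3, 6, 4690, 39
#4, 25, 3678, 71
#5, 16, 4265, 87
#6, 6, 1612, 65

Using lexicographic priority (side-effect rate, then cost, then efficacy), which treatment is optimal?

First minimize side-effect rate: best is 6, kept {#1, #2, #3, #6}.
Then minimize cost: best is 552, kept {#2}.

#2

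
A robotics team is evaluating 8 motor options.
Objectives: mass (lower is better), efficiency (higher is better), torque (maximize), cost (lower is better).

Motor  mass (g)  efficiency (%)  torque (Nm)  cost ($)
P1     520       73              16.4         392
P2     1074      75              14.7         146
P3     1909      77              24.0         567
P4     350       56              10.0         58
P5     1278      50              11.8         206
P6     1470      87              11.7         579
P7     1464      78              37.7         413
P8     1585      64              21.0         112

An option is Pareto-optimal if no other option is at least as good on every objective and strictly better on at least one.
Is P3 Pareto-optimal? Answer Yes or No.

P7 vs P3: mass 1464≤1909, efficiency 78≥77, torque 37.7≥24.0, cost 413≤567 — P7 is at least as good on every objective and strictly better on at least one, so P7 dominates P3.

No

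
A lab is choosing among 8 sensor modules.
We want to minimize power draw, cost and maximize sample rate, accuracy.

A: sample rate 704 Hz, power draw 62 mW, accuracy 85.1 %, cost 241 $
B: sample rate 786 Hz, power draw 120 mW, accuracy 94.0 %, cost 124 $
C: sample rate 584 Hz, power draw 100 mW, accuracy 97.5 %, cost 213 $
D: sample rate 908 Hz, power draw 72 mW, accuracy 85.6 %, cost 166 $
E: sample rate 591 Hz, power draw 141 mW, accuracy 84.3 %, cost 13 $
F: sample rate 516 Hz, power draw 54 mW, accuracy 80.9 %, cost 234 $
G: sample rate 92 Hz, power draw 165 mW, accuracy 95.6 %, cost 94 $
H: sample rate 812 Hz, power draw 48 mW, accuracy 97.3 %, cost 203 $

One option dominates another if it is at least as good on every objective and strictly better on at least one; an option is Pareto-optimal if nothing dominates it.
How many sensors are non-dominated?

6

A: dominated by H (sample rate 812≥704, power draw 48≤62, accuracy 97.3≥85.1, cost 203≤241).
B: not dominated.
C: not dominated (best accuracy).
D: not dominated (best sample rate).
E: not dominated (best cost).
F: dominated by H (sample rate 812≥516, power draw 48≤54, accuracy 97.3≥80.9, cost 203≤234).
G: not dominated.
H: not dominated (best power draw).
Pareto-optimal: B, C, D, E, G, H → 6.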